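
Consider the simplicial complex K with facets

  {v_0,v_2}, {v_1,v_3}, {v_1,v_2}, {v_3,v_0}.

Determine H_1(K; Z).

We work with the vertex ordering v_0 < v_1 < v_2 < v_3. The simplices of K, each written with vertices in increasing order, are:

  0-simplices (4): [v_0], [v_1], [v_2], [v_3]
  1-simplices (4): [v_0,v_2], [v_0,v_3], [v_1,v_2], [v_1,v_3]

giving chain groups C_0 ≅ Z^4, C_1 ≅ Z^4.

The boundary map ∂_1: C_1 → C_0 is given by ∂[p,q] = [q] − [p]. For instance
  ∂[v_0,v_3] = [v_3] − [v_0].
As a 4×4 matrix over Z this has rank 3, with invariant factors (1,1,1).

Reading off H_k = ker ∂_k / im ∂_{k+1}:

  H_1: rank ker ∂_1 − rank ∂_2 = (4 − 3) − 0 = 1, and there is no ∂_2, so H_1 ≅ Z.

(K is a triangulation of the circle S^1.)

H_1 = Z.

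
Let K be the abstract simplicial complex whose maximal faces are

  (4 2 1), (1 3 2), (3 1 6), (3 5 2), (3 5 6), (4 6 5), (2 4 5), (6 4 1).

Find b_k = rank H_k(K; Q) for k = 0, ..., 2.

b_0 = 1, b_1 = 0, b_2 = 1.

We work with the vertex ordering 1 < 2 < 3 < 4 < 5 < 6. The simplices of K, each written with vertices in increasing order, are:

  0-simplices (6): [1], [2], [3], [4], [5], [6]
  1-simplices (12): [1,2], [1,3], [1,4], [1,6], [2,3], [2,4], [2,5], [3,5], [3,6], [4,5], [4,6], [5,6]
  2-simplices (8): [1,2,3], [1,2,4], [1,3,6], [1,4,6], [2,3,5], [2,4,5], [3,5,6], [4,5,6]

Hence C_0 ≅ Z^6, C_1 ≅ Z^12, C_2 ≅ Z^8.

Boundary ∂_1: C_1 → C_0 sends each edge [p,q] (with p < q) to q − p. For instance
  ∂[4,6] = [6] − [4].
As a 6×12 matrix over Z this has rank 5, with invariant factors (1,1,1,1,1).

The boundary map ∂_2: C_2 → C_1 maps a triangle to the signed sum of its edges. For instance
  ∂[4,5,6] = [5,6] − [4,6] + [4,5],
  ∂[2,4,5] = [4,5] − [2,5] + [2,4].
As a 12×8 matrix over Z this has rank 7, with invariant factors (1,1,1,1,1,1,1).

From H_k ≅ ker(∂_k) / im(∂_{k+1}) we obtain:

  H_0: rank C_0 − rank ∂_1 = 6 − 5 = 1, and the invariant factors of ∂_1 are all 1, so H_0 = Z.
  H_1: rank ker ∂_1 − rank ∂_2 = (12 − 5) − 7 = 0, and the invariant factors of ∂_2 are all 1, so H_1 = 0.
  H_2: rank ker ∂_2 − rank ∂_3 = (8 − 7) − 0 = 1, and there is no ∂_3, so H_2 = Z.

(K is a triangulation of the 2-sphere S^2.)

Hence the Betti numbers are b_0 = 1, b_1 = 0, b_2 = 1.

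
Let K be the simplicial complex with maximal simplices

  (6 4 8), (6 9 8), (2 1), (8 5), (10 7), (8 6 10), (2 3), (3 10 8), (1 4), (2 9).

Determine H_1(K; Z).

H_1 ≅ Z^2.

We work with the vertex ordering 1 < 2 < 3 < 4 < 5 < 6 < 7 < 8 < 9 < 10. The simplices of K, each written with vertices in increasing order, are:

  0-simplices (10): [1], [2], [3], [4], [5], [6], [7], [8], [9], [10]
  1-simplices (15): [1,2], [1,4], [2,3], [2,9], [3,8], [3,10], [4,6], [4,8], [5,8], [6,8], [6,9], [6,10], [7,10], [8,9], [8,10]
  2-simplices (4): [3,8,10], [4,6,8], [6,8,9], [6,8,10]

giving chain groups C_0 ≅ Z^10, C_1 ≅ Z^15, C_2 ≅ Z^4.

Boundary ∂_1: C_1 → C_0 is given by ∂[p,q] = [q] − [p].
This gives a 10×15 integer matrix of rank 9; reducing to Smith normal form yields diagonal entries (1,1,1,1,1,1,1,1,1).

∂_2: C_2 → C_1 sends each 2-simplex [p,q,r] to [q,r] − [p,r] + [p,q]. For instance
  ∂[6,8,10] = [8,10] − [6,10] + [6,8],
  ∂[3,8,10] = [8,10] − [3,10] + [3,8].
The 15×4 boundary matrix has rank 4 and Smith normal form diag(1,1,1,1).

Reading off H_k = ker ∂_k / im ∂_{k+1}:

  H_1: rank ker ∂_1 − rank ∂_2 = (15 − 9) − 4 = 2, and the invariant factors of ∂_2 are all 1, so H_1 = Z^2.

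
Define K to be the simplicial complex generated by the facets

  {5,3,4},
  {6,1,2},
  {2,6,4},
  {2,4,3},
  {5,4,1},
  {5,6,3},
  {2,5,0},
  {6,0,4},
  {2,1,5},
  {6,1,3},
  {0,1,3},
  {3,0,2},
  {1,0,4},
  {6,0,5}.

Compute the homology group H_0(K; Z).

Fix the vertex order 0 < 1 < 2 < 3 < 4 < 5 < 6 and write every simplex with vertices in increasing order. Then dim K = 2 and the simplices of K are:

  0-simplices (7): [0], [1], [2], [3], [4], [5], [6]
  1-simplices (21): [0,1], [0,2], [0,3], [0,4], [0,5], [0,6], [1,2], [1,3], [1,4], [1,5], [1,6], [2,3], [2,4], [2,5], [2,6], [3,4], [3,5], [3,6], [4,5], [4,6], [5,6]
  2-simplices (14): [0,1,3], [0,1,4], [0,2,3], [0,2,5], [0,4,6], [0,5,6], [1,2,5], [1,2,6], [1,3,6], [1,4,5], [2,3,4], [2,4,6], [3,4,5], [3,5,6]

giving chain groups C_0 ≅ Z^7, C_1 ≅ Z^21, C_2 ≅ Z^14.

The boundary map ∂_1: C_1 → C_0 is given by ∂[p,q] = [q] − [p].
As a 7×21 matrix over Z this has rank 6, with invariant factors (1,1,1,1,1,1).

The boundary map ∂_2: C_2 → C_1 sends each 2-simplex [p,q,r] to [q,r] − [p,r] + [p,q]. For instance
  ∂[1,2,5] = [2,5] − [1,5] + [1,2],
  ∂[2,3,4] = [3,4] − [2,4] + [2,3].
The 21×14 boundary matrix has rank 13 and Smith normal form diag(1,1,1,1,1,1,1,1,1,1,1,1,1).

From H_k ≅ ker(∂_k) / im(∂_{k+1}) we obtain:

  H_0: rank C_0 − rank ∂_1 = 7 − 6 = 1, and the invariant factors of ∂_1 are all 1, so H_0 = Z.

H_0 ≅ Z.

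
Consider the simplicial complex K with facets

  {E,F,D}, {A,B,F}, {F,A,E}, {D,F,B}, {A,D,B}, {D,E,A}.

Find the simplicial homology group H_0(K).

We work with the vertex ordering A < B < D < E < F. The simplices of K, each written with vertices in increasing order, are:

  0-simplices (5): A, B, D, E, F
  1-simplices (9): AB, AD, AE, AF, BD, BF, DE, DF, EF
  2-simplices (6): ABD, ABF, ADE, AEF, BDF, DEF

so the chain groups are C_0 ≅ Z^5, C_1 ≅ Z^9, C_2 ≅ Z^6.

The boundary map ∂_1: C_1 → C_0 maps an edge to its endpoints' difference, ∂[p,q] = q − p. For instance
  ∂DE = E − D.
As a 5×9 matrix over Z this has rank 4, with invariant factors (1,1,1,1).

Boundary ∂_2: C_2 → C_1 acts by ∂[p,q,r] = [q,r] − [p,r] + [p,q]. For instance
  ∂AEF = EF − AF + AE,
  ∂BDF = DF − BF + BD.
The 9×6 boundary matrix has rank 5 and Smith normal form diag(1,1,1,1,1).

Reading off H_k = ker ∂_k / im ∂_{k+1}:

  H_0: rank C_0 − rank ∂_1 = 5 − 4 = 1, and the invariant factors of ∂_1 are all 1, so H_0 ≅ Z.

(K is a triangulation of the 2-sphere S^2.)

H_0 ≅ Z.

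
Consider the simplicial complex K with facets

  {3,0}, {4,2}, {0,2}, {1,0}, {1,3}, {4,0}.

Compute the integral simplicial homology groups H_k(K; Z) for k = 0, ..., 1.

Fix the vertex order 0 < 1 < 2 < 3 < 4 and write every simplex with vertices in increasing order. Then dim K = 1 and the simplices of K are:

  0-simplices (5): [0], [1], [2], [3], [4]
  1-simplices (6): [0,1], [0,2], [0,3], [0,4], [1,3], [2,4]

Hence C_0 ≅ Z^5, C_1 ≅ Z^6.

The boundary map ∂_1: C_1 → C_0 maps an edge to its endpoints' difference, ∂[p,q] = q − p.
The resulting 5×6 matrix has rank 4, and its Smith normal form has invariant factors (1,1,1,1).

Reading off H_k = ker ∂_k / im ∂_{k+1}:

  H_0: rank C_0 − rank ∂_1 = 5 − 4 = 1, and the invariant factors of ∂_1 are all 1, so H_0 ≅ Z.
  H_1: rank ker ∂_1 − rank ∂_2 = (6 − 4) − 0 = 2, and there is no ∂_2, so H_1 ≅ Z^2.

H_0 ≅ Z,  H_1 ≅ Z^2.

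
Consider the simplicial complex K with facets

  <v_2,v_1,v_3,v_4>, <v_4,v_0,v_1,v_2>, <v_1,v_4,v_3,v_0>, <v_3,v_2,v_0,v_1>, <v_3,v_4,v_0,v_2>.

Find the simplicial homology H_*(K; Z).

H_0 ≅ Z,  H_1 = 0,  H_2 = 0,  H_3 ≅ Z.

Fix the vertex order v_0 < v_1 < v_2 < v_3 < v_4 and write every simplex with vertices in increasing order. Then dim K = 3 and the simplices of K are:

  0-simplices (5): [v_0], [v_1], [v_2], [v_3], [v_4]
  1-simplices (10): [v_0,v_1], [v_0,v_2], [v_0,v_3], [v_0,v_4], [v_1,v_2], [v_1,v_3], [v_1,v_4], [v_2,v_3], [v_2,v_4], [v_3,v_4]
  2-simplices (10): [v_0,v_1,v_2], [v_0,v_1,v_3], [v_0,v_1,v_4], [v_0,v_2,v_3], [v_0,v_2,v_4], [v_0,v_3,v_4], [v_1,v_2,v_3], [v_1,v_2,v_4], [v_1,v_3,v_4], [v_2,v_3,v_4]
  3-simplices (5): [v_0,v_1,v_2,v_3], [v_0,v_1,v_2,v_4], [v_0,v_1,v_3,v_4], [v_0,v_2,v_3,v_4], [v_1,v_2,v_3,v_4]

giving chain groups C_0 ≅ Z^5, C_1 ≅ Z^10, C_2 ≅ Z^10, C_3 ≅ Z^5.

Boundary ∂_1: C_1 → C_0 is given by ∂[p,q] = [q] − [p]. For instance
  ∂[v_2,v_4] = [v_4] − [v_2].
As a 5×10 matrix over Z this has rank 4, with invariant factors (1,1,1,1).

Boundary ∂_2: C_2 → C_1 sends each 2-simplex [p,q,r] to [q,r] − [p,r] + [p,q]. For instance
  ∂[v_1,v_2,v_3] = [v_2,v_3] − [v_1,v_3] + [v_1,v_2],
  ∂[v_0,v_1,v_4] = [v_1,v_4] − [v_0,v_4] + [v_0,v_1].
The 10×10 boundary matrix has rank 6 and Smith normal form diag(1,1,1,1,1,1).

∂_3: C_3 → C_2 sends each 3-simplex σ to the alternating sum Σ_i (−1)^i (σ with its i-th vertex removed). For instance
  ∂[v_0,v_1,v_2,v_3] = [v_1,v_2,v_3] − [v_0,v_2,v_3] + [v_0,v_1,v_3] − [v_0,v_1,v_2],
  ∂[v_0,v_1,v_3,v_4] = [v_1,v_3,v_4] − [v_0,v_3,v_4] + [v_0,v_1,v_4] − [v_0,v_1,v_3].
This gives a 10×5 integer matrix of rank 4; reducing to Smith normal form yields diagonal entries (1,1,1,1).

Reading off H_k = ker ∂_k / im ∂_{k+1}:

  H_0: rank C_0 − rank ∂_1 = 5 − 4 = 1, and the invariant factors of ∂_1 are all 1, so H_0 = Z.
  H_1: rank ker ∂_1 − rank ∂_2 = (10 − 4) − 6 = 0, and the invariant factors of ∂_2 are all 1, so H_1 = 0.
  H_2: rank ker ∂_2 − rank ∂_3 = (10 − 6) − 4 = 0, and the invariant factors of ∂_3 are all 1, so H_2 = 0.
  H_3: rank ker ∂_3 − rank ∂_4 = (5 − 4) − 0 = 1, and there is no ∂_4, so H_3 = Z.

As a check, the Euler characteristic is 5 − 10 + 10 − 5 = 0, which agrees with 1 − 0 + 0 − 1 = 0.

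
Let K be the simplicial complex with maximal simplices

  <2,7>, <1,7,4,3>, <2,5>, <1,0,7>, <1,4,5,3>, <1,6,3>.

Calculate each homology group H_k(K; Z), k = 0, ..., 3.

Fix the vertex order 0 < 1 < 2 < 3 < 4 < 5 < 6 < 7 and write every simplex with vertices in increasing order. Then dim K = 3 and the simplices of K are:

  0-simplices (8): [0], [1], [2], [3], [4], [5], [6], [7]
  1-simplices (15): [0,1], [0,7], [1,3], [1,4], [1,5], [1,6], [1,7], [2,5], [2,7], [3,4], [3,5], [3,6], [3,7], [4,5], [4,7]
  2-simplices (9): [0,1,7], [1,3,4], [1,3,5], [1,3,6], [1,3,7], [1,4,5], [1,4,7], [3,4,5], [3,4,7]
  3-simplices (2): [1,3,4,5], [1,3,4,7]

so the chain groups are C_0 ≅ Z^8, C_1 ≅ Z^15, C_2 ≅ Z^9, C_3 ≅ Z^2.

∂_1: C_1 → C_0 maps an edge to its endpoints' difference, ∂[p,q] = q − p. For instance
  ∂[0,1] = [1] − [0].
This gives a 8×15 integer matrix of rank 7; reducing to Smith normal form yields diagonal entries (1,1,1,1,1,1,1).

The boundary map ∂_2: C_2 → C_1 sends each 2-simplex [p,q,r] to [q,r] − [p,r] + [p,q]. For instance
  ∂[1,3,4] = [3,4] − [1,4] + [1,3],
  ∂[1,3,6] = [3,6] − [1,6] + [1,3].
The 15×9 boundary matrix has rank 7 and Smith normal form diag(1,1,1,1,1,1,1).

The boundary map ∂_3: C_3 → C_2 sends each 3-simplex σ to the alternating sum Σ_i (−1)^i (σ with its i-th vertex removed). For instance
  ∂[1,3,4,7] = [3,4,7] − [1,4,7] + [1,3,7] − [1,3,4],
  ∂[1,3,4,5] = [3,4,5] − [1,4,5] + [1,3,5] − [1,3,4].
The resulting 9×2 matrix has rank 2, and its Smith normal form has invariant factors (1,1).

From H_k ≅ ker(∂_k) / im(∂_{k+1}) we obtain:

  H_0: rank C_0 − rank ∂_1 = 8 − 7 = 1, and the invariant factors of ∂_1 are all 1, so H_0 = Z.
  H_1: rank ker ∂_1 − rank ∂_2 = (15 − 7) − 7 = 1, and the invariant factors of ∂_2 are all 1, so H_1 = Z.
  H_2: rank ker ∂_2 − rank ∂_3 = (9 − 7) − 2 = 0, and the invariant factors of ∂_3 are all 1, so H_2 = 0.
  H_3: rank ker ∂_3 − rank ∂_4 = (2 − 2) − 0 = 0, and there is no ∂_4, so H_3 = 0.

H_0 ≅ Z,  H_1 ≅ Z,  H_2 = 0,  H_3 = 0.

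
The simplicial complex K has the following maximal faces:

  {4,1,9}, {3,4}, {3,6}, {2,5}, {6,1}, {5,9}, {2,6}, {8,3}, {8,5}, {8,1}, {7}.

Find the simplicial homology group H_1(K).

H_1 ≅ Z^4.

K has 9 vertices, 12 edges, 1 triangle.
rank ∂_1 = 7, rank ∂_2 = 1 ⇒ b_1 = 12 − 7 − 1 = 4; all invariant factors of ∂_2 are 1 so no torsion. So H_1 = Z^4.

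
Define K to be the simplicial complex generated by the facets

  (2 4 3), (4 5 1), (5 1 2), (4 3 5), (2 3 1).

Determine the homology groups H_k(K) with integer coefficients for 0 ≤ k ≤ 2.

H_0 ≅ Z,  H_1 ≅ Z,  H_2 = 0.

K has 5 vertices, 10 edges, 5 triangles.
rank ∂_0 = 0, rank ∂_1 = 4 ⇒ b_0 = 5 − 0 − 4 = 1; all invariant factors of ∂_1 are 1 so no torsion. So H_0 ≅ Z.
rank ∂_1 = 4, rank ∂_2 = 5 ⇒ b_1 = 10 − 4 − 5 = 1; all invariant factors of ∂_2 are 1 so no torsion. So H_1 ≅ Z.
rank ∂_2 = 5, rank ∂_3 = 0 ⇒ b_2 = 5 − 5 − 0 = 0. So H_2 ≅ 0.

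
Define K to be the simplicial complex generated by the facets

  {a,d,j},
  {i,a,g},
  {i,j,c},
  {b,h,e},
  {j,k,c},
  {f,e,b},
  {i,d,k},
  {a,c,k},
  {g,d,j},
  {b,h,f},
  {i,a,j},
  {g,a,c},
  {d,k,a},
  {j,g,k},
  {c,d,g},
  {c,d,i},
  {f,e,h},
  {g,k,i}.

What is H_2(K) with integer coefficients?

Fix the vertex order a < b < c < d < e < f < g < h < i < j < k and write every simplex with vertices in increasing order. Then dim K = 2 and the simplices of K are:

  0-simplices (11): a, b, c, d, e, f, g, h, i, j, k
  1-simplices (27): ac, ad, ag, ai, aj, ak, be, bf, bh, cd, cg, ci, cj, ck, dg, di, dj, dk, ef, eh, fh, gi, gj, gk, ij, ik, jk
  2-simplices (18): acg, ack, adj, adk, agi, aij, bef, beh, bfh, cdg, cdi, cij, cjk, dgj, dik, efh, gik, gjk

so the chain groups are C_0 ≅ Z^11, C_1 ≅ Z^27, C_2 ≅ Z^18.

Boundary ∂_1: C_1 → C_0 sends each edge [p,q] (with p < q) to q − p.
The resulting 11×27 matrix has rank 9, and its Smith normal form has invariant factors (1,1,1,1,1,1,1,1,1).

∂_2: C_2 → C_1 acts by ∂[p,q,r] = [q,r] − [p,r] + [p,q]. For instance
  ∂dgj = gj − dj + dg,
  ∂ack = ck − ak + ac.
This gives a 27×18 integer matrix of rank 16; reducing to Smith normal form yields diagonal entries (1,1,1,1,1,1,1,1,1,1,1,1,1,1,1,1).

Now H_k = ker ∂_k / im ∂_{k+1}, so:

  H_2: rank ker ∂_2 − rank ∂_3 = (18 − 16) − 0 = 2, and there is no ∂_3, so H_2 ≅ Z^2.

(K is a triangulation of the disjoint union of the 2-sphere S^2 and the torus T^2.)

H_2 ≅ Z^2.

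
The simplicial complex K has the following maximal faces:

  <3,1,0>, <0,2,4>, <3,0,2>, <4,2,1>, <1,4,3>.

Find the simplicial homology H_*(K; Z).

We work with the vertex ordering 0 < 1 < 2 < 3 < 4. The simplices of K, each written with vertices in increasing order, are:

  0-simplices (5): [0], [1], [2], [3], [4]
  1-simplices (10): [0,1], [0,2], [0,3], [0,4], [1,2], [1,3], [1,4], [2,3], [2,4], [3,4]
  2-simplices (5): [0,1,3], [0,2,3], [0,2,4], [1,2,4], [1,3,4]

giving chain groups C_0 ≅ Z^5, C_1 ≅ Z^10, C_2 ≅ Z^5.

Boundary ∂_1: C_1 → C_0 sends each edge [p,q] (with p < q) to q − p. For instance
  ∂[2,3] = [3] − [2].
The resulting 5×10 matrix has rank 4, and its Smith normal form has invariant factors (1,1,1,1).

∂_2: C_2 → C_1 acts by ∂[p,q,r] = [q,r] − [p,r] + [p,q]. For instance
  ∂[1,3,4] = [3,4] − [1,4] + [1,3],
  ∂[0,1,3] = [1,3] − [0,3] + [0,1].
The resulting 10×5 matrix has rank 5, and its Smith normal form has invariant factors (1,1,1,1,1).

Reading off H_k = ker ∂_k / im ∂_{k+1}:

  H_0: rank C_0 − rank ∂_1 = 5 − 4 = 1, and the invariant factors of ∂_1 are all 1, so H_0 ≅ Z.
  H_1: rank ker ∂_1 − rank ∂_2 = (10 − 4) − 5 = 1, and the invariant factors of ∂_2 are all 1, so H_1 ≅ Z.
  H_2: rank ker ∂_2 − rank ∂_3 = (5 − 5) − 0 = 0, and there is no ∂_3, so H_2 ≅ 0.

As a check, the Euler characteristic is 5 − 10 + 5 = 0, which agrees with 1 − 1 + 0 = 0.
(K is a triangulation of the Möbius band.)

H_0 = Z,  H_1 = Z,  H_2 = 0.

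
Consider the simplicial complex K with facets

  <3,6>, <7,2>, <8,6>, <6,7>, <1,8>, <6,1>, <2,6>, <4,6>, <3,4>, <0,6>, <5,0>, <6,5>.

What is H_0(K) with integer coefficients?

Order the vertices as 0 < 1 < 2 < 3 < 4 < 5 < 6 < 7 < 8. Listing each simplex with vertices in this order, K has dimension 1 with simplices:

  0-simplices (9): [0], [1], [2], [3], [4], [5], [6], [7], [8]
  1-simplices (12): [0,5], [0,6], [1,6], [1,8], [2,6], [2,7], [3,4], [3,6], [4,6], [5,6], [6,7], [6,8]

giving chain groups C_0 ≅ Z^9, C_1 ≅ Z^12.

Boundary ∂_1: C_1 → C_0 sends each edge [p,q] (with p < q) to q − p.
The 9×12 boundary matrix has rank 8 and Smith normal form diag(1,1,1,1,1,1,1,1).

From H_k ≅ ker(∂_k) / im(∂_{k+1}) we obtain:

  H_0: rank C_0 − rank ∂_1 = 9 − 8 = 1, and the invariant factors of ∂_1 are all 1, so H_0 = Z.

(K is a triangulation of a wedge of 4 circles.)

H_0 ≅ Z.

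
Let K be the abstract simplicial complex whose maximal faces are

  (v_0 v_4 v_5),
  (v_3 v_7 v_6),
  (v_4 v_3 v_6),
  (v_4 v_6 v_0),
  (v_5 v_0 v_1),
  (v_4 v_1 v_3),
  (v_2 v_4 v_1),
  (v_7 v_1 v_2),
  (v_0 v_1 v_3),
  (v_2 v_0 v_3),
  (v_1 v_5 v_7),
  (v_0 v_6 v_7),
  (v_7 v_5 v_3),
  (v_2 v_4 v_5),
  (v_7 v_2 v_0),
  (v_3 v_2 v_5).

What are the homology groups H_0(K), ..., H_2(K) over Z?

H_0 ≅ Z,  H_1 ≅ Z^2,  H_2 ≅ Z.

Take the total order v_0 < v_1 < v_2 < v_3 < v_4 < v_5 < v_6 < v_7 on the vertex set. Then K (dimension 2) consists of the simplices:

  0-simplices (8): [v_0], [v_1], [v_2], [v_3], [v_4], [v_5], [v_6], [v_7]
  1-simplices (24): (24 of them)
  2-simplices (16): (16 of them)

so the chain groups are C_0 ≅ Z^8, C_1 ≅ Z^24, C_2 ≅ Z^16.

The boundary map ∂_1: C_1 → C_0 is given by ∂[p,q] = [q] − [p].
The 8×24 boundary matrix has rank 7 and Smith normal form diag(1,1,1,1,1,1,1).

Boundary ∂_2: C_2 → C_1 acts by ∂[p,q,r] = [q,r] − [p,r] + [p,q]. For instance
  ∂[v_0,v_2,v_7] = [v_2,v_7] − [v_0,v_7] + [v_0,v_2],
  ∂[v_0,v_2,v_3] = [v_2,v_3] − [v_0,v_3] + [v_0,v_2].
The resulting 24×16 matrix has rank 15, and its Smith normal form has invariant factors (1,1,1,1,1,1,1,1,1,1,1,1,1,1,1).

Reading off H_k = ker ∂_k / im ∂_{k+1}:

  H_0: rank C_0 − rank ∂_1 = 8 − 7 = 1, and the invariant factors of ∂_1 are all 1, so H_0 ≅ Z.
  H_1: rank ker ∂_1 − rank ∂_2 = (24 − 7) − 15 = 2, and the invariant factors of ∂_2 are all 1, so H_1 ≅ Z^2.
  H_2: rank ker ∂_2 − rank ∂_3 = (16 − 15) − 0 = 1, and there is no ∂_3, so H_2 ≅ Z.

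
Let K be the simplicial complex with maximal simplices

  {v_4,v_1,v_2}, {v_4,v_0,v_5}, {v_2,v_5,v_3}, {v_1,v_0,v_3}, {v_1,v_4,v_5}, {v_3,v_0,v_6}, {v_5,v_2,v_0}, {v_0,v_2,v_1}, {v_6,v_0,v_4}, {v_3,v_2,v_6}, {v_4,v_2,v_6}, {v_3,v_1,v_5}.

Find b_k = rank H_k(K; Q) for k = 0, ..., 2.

K has 7 vertices, 18 edges, 12 triangles.
rank ∂_0 = 0, rank ∂_1 = 6 ⇒ b_0 = 7 − 0 − 6 = 1; all invariant factors of ∂_1 are 1 so no torsion. So H_0 = Z.
rank ∂_1 = 6, rank ∂_2 = 12 ⇒ b_1 = 18 − 6 − 12 = 0; ∂_2 has invariant factor(s) [2] giving torsion. So H_1 = Z/2.
rank ∂_2 = 12, rank ∂_3 = 0 ⇒ b_2 = 12 − 12 − 0 = 0. So H_2 = 0.

b_0 = 1, b_1 = 0, b_2 = 0.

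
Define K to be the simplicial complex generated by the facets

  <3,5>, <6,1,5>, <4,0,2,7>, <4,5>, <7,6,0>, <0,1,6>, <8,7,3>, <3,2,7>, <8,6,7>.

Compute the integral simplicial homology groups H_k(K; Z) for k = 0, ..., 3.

Order the vertices as 0 < 1 < 2 < 3 < 4 < 5 < 6 < 7 < 8. Listing each simplex with vertices in this order, K has dimension 3 with simplices:

  0-simplices (9): [0], [1], [2], [3], [4], [5], [6], [7], [8]
  1-simplices (19): [0,1], [0,2], [0,4], [0,6], [0,7], [1,5], [1,6], [2,3], [2,4], [2,7], [3,5], [3,7], [3,8], [4,5], [4,7], [5,6], [6,7], [6,8], [7,8]
  2-simplices (10): [0,1,6], [0,2,4], [0,2,7], [0,4,7], [0,6,7], [1,5,6], [2,3,7], [2,4,7], [3,7,8], [6,7,8]
  3-simplices (1): [0,2,4,7]

giving chain groups C_0 ≅ Z^9, C_1 ≅ Z^19, C_2 ≅ Z^10, C_3 ≅ Z^1.

∂_1: C_1 → C_0 maps an edge to its endpoints' difference, ∂[p,q] = q − p. For instance
  ∂[3,8] = [8] − [3].
The resulting 9×19 matrix has rank 8, and its Smith normal form has invariant factors (1,1,1,1,1,1,1,1).

The boundary map ∂_2: C_2 → C_1 acts by ∂[p,q,r] = [q,r] − [p,r] + [p,q]. For instance
  ∂[2,3,7] = [3,7] − [2,7] + [2,3],
  ∂[0,4,7] = [4,7] − [0,7] + [0,4].
The resulting 19×10 matrix has rank 9, and its Smith normal form has invariant factors (1,1,1,1,1,1,1,1,1).

The boundary map ∂_3: C_3 → C_2 sends each 3-simplex σ to the alternating sum Σ_i (−1)^i (σ with its i-th vertex removed). For instance
  ∂[0,2,4,7] = [2,4,7] − [0,4,7] + [0,2,7] − [0,2,4].
As a 10×1 matrix over Z this has rank 1, with invariant factors (1).

From H_k ≅ ker(∂_k) / im(∂_{k+1}) we obtain:

  H_0: rank C_0 − rank ∂_1 = 9 − 8 = 1, and the invariant factors of ∂_1 are all 1, so H_0 = Z.
  H_1: rank ker ∂_1 − rank ∂_2 = (19 − 8) − 9 = 2, and the invariant factors of ∂_2 are all 1, so H_1 = Z^2.
  H_2: rank ker ∂_2 − rank ∂_3 = (10 − 9) − 1 = 0, and the invariant factors of ∂_3 are all 1, so H_2 = 0.
  H_3: rank ker ∂_3 − rank ∂_4 = (1 − 1) − 0 = 0, and there is no ∂_4, so H_3 = 0.

As a check, the Euler characteristic is 9 − 19 + 10 − 1 = -1, which agrees with 1 − 2 + 0 − 0 = -1.

H_0 ≅ Z,  H_1 ≅ Z^2,  H_2 = 0,  H_3 = 0.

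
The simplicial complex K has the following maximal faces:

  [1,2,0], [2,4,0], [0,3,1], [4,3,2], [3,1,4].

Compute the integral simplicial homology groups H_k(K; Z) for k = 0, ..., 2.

K has 5 vertices, 10 edges, 5 triangles.
rank ∂_0 = 0, rank ∂_1 = 4 ⇒ b_0 = 5 − 0 − 4 = 1; all invariant factors of ∂_1 are 1 so no torsion. So H_0 = Z.
rank ∂_1 = 4, rank ∂_2 = 5 ⇒ b_1 = 10 − 4 − 5 = 1; all invariant factors of ∂_2 are 1 so no torsion. So H_1 = Z.
rank ∂_2 = 5, rank ∂_3 = 0 ⇒ b_2 = 5 − 5 − 0 = 0. So H_2 = 0.

H_0 = Z,  H_1 = Z,  H_2 = 0.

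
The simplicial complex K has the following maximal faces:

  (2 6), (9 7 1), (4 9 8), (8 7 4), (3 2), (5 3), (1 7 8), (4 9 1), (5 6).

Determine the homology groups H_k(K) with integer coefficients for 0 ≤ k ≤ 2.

H_0 ≅ Z^2,  H_1 ≅ Z^2,  H_2 = 0.

Order the vertices as 1 < 2 < 3 < 4 < 5 < 6 < 7 < 8 < 9. Listing each simplex with vertices in this order, K has dimension 2 with simplices:

  0-simplices (9): [1], [2], [3], [4], [5], [6], [7], [8], [9]
  1-simplices (14): [1,4], [1,7], [1,8], [1,9], [2,3], [2,6], [3,5], [4,7], [4,8], [4,9], [5,6], [7,8], [7,9], [8,9]
  2-simplices (5): [1,4,9], [1,7,8], [1,7,9], [4,7,8], [4,8,9]

Hence C_0 ≅ Z^9, C_1 ≅ Z^14, C_2 ≅ Z^5.

Boundary ∂_1: C_1 → C_0 sends each edge [p,q] (with p < q) to q − p. For instance
  ∂[1,7] = [7] − [1].
This gives a 9×14 integer matrix of rank 7; reducing to Smith normal form yields diagonal entries (1,1,1,1,1,1,1).

Boundary ∂_2: C_2 → C_1 maps a triangle to the signed sum of its edges. For instance
  ∂[1,4,9] = [4,9] − [1,9] + [1,4],
  ∂[4,8,9] = [8,9] − [4,9] + [4,8].
The 14×5 boundary matrix has rank 5 and Smith normal form diag(1,1,1,1,1).

Computing H_k = (kernel of ∂_k) / (image of ∂_{k+1}):

  H_0: rank C_0 − rank ∂_1 = 9 − 7 = 2, and the invariant factors of ∂_1 are all 1, so H_0 ≅ Z^2.
  H_1: rank ker ∂_1 − rank ∂_2 = (14 − 7) − 5 = 2, and the invariant factors of ∂_2 are all 1, so H_1 ≅ Z^2.
  H_2: rank ker ∂_2 − rank ∂_3 = (5 − 5) − 0 = 0, and there is no ∂_3, so H_2 ≅ 0.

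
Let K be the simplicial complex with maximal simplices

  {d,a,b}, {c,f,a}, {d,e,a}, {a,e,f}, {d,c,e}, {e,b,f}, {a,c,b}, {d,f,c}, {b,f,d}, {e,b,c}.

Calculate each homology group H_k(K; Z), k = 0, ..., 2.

K has 6 vertices, 15 edges, 10 triangles.
rank ∂_0 = 0, rank ∂_1 = 5 ⇒ b_0 = 6 − 0 − 5 = 1; all invariant factors of ∂_1 are 1 so no torsion. So H_0 = Z.
rank ∂_1 = 5, rank ∂_2 = 10 ⇒ b_1 = 15 − 5 − 10 = 0; ∂_2 has invariant factor(s) [2] giving torsion. So H_1 = Z/2.
rank ∂_2 = 10, rank ∂_3 = 0 ⇒ b_2 = 10 − 10 − 0 = 0. So H_2 = 0.

H_0 = Z,  H_1 = Z/2,  H_2 = 0.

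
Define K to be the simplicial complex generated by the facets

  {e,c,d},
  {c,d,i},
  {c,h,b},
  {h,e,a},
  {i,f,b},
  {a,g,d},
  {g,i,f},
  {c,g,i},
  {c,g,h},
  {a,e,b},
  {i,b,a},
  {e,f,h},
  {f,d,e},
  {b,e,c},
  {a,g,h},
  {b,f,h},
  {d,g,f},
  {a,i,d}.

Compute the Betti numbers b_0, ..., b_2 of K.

K has 9 vertices, 27 edges, 18 triangles.
rank ∂_0 = 0, rank ∂_1 = 8 ⇒ b_0 = 9 − 0 − 8 = 1; all invariant factors of ∂_1 are 1 so no torsion. So H_0 = Z.
rank ∂_1 = 8, rank ∂_2 = 18 ⇒ b_1 = 27 − 8 − 18 = 1; ∂_2 has invariant factor(s) [2] giving torsion. So H_1 = Z ⊕ Z/2.
rank ∂_2 = 18, rank ∂_3 = 0 ⇒ b_2 = 18 − 18 − 0 = 0. So H_2 = 0.

b_0 = 1, b_1 = 1, b_2 = 0.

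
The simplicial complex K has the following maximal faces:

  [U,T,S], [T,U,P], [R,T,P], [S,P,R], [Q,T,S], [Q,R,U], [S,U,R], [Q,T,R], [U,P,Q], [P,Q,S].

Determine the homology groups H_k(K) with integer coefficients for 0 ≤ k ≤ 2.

H_0 ≅ Z,  H_1 ≅ Z/2,  H_2 = 0.

Take the total order P < Q < R < S < T < U on the vertex set. Then K (dimension 2) consists of the simplices:

  0-simplices (6): P, Q, R, S, T, U
  1-simplices (15): PQ, PR, PS, PT, PU, QR, QS, QT, QU, RS, RT, RU, ST, SU, TU
  2-simplices (10): PQS, PQU, PRS, PRT, PTU, QRT, QRU, QST, RSU, STU

giving chain groups C_0 ≅ Z^6, C_1 ≅ Z^15, C_2 ≅ Z^10.

The boundary map ∂_1: C_1 → C_0 sends each edge [p,q] (with p < q) to q − p. For instance
  ∂QR = R − Q.
This gives a 6×15 integer matrix of rank 5; reducing to Smith normal form yields diagonal entries (1,1,1,1,1).

Boundary ∂_2: C_2 → C_1 acts by ∂[p,q,r] = [q,r] − [p,r] + [p,q]. For instance
  ∂QRU = RU − QU + QR,
  ∂QST = ST − QT + QS.
The 15×10 boundary matrix has rank 10 and Smith normal form diag(1,1,1,1,1,1,1,1,1,2).

Reading off H_k = ker ∂_k / im ∂_{k+1}:

  H_0: rank C_0 − rank ∂_1 = 6 − 5 = 1, and the invariant factors of ∂_1 are all 1, so H_0 = Z.
  H_1: rank ker ∂_1 − rank ∂_2 = (15 − 5) − 10 = 0, and ∂_2 has invariant factor 2 > 1, so H_1 = Z/2.
  H_2: rank ker ∂_2 − rank ∂_3 = (10 − 10) − 0 = 0, and there is no ∂_3, so H_2 = 0.

(K is a triangulation of the real projective plane RP^2.)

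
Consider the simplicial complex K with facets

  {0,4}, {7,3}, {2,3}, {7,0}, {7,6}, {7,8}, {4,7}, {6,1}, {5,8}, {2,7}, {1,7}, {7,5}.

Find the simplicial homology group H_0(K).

H_0 ≅ Z.

We work with the vertex ordering 0 < 1 < 2 < 3 < 4 < 5 < 6 < 7 < 8. The simplices of K, each written with vertices in increasing order, are:

  0-simplices (9): [0], [1], [2], [3], [4], [5], [6], [7], [8]
  1-simplices (12): [0,4], [0,7], [1,6], [1,7], [2,3], [2,7], [3,7], [4,7], [5,7], [5,8], [6,7], [7,8]

giving chain groups C_0 ≅ Z^9, C_1 ≅ Z^12.

∂_1: C_1 → C_0 sends each edge [p,q] (with p < q) to q − p. For instance
  ∂[3,7] = [7] − [3].
The 9×12 boundary matrix has rank 8 and Smith normal form diag(1,1,1,1,1,1,1,1).

From H_k ≅ ker(∂_k) / im(∂_{k+1}) we obtain:

  H_0: rank C_0 − rank ∂_1 = 9 − 8 = 1, and the invariant factors of ∂_1 are all 1, so H_0 ≅ Z.

(K is a triangulation of a wedge of 4 circles.)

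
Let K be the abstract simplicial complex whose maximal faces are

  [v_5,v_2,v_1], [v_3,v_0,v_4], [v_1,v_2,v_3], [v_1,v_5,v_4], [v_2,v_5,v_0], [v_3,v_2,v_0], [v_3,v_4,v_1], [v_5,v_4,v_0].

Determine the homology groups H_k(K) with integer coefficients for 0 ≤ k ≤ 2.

H_0 ≅ Z,  H_1 = 0,  H_2 ≅ Z.

Take the total order v_0 < v_1 < v_2 < v_3 < v_4 < v_5 on the vertex set. Then K (dimension 2) consists of the simplices:

  0-simplices (6): [v_0], [v_1], [v_2], [v_3], [v_4], [v_5]
  1-simplices (12): [v_0,v_2], [v_0,v_3], [v_0,v_4], [v_0,v_5], [v_1,v_2], [v_1,v_3], [v_1,v_4], [v_1,v_5], [v_2,v_3], [v_2,v_5], [v_3,v_4], [v_4,v_5]
  2-simplices (8): [v_0,v_2,v_3], [v_0,v_2,v_5], [v_0,v_3,v_4], [v_0,v_4,v_5], [v_1,v_2,v_3], [v_1,v_2,v_5], [v_1,v_3,v_4], [v_1,v_4,v_5]

giving chain groups C_0 ≅ Z^6, C_1 ≅ Z^12, C_2 ≅ Z^8.

The boundary map ∂_1: C_1 → C_0 is given by ∂[p,q] = [q] − [p].
The resulting 6×12 matrix has rank 5, and its Smith normal form has invariant factors (1,1,1,1,1).

∂_2: C_2 → C_1 sends each 2-simplex [p,q,r] to [q,r] − [p,r] + [p,q]. For instance
  ∂[v_1,v_2,v_3] = [v_2,v_3] − [v_1,v_3] + [v_1,v_2],
  ∂[v_0,v_2,v_3] = [v_2,v_3] − [v_0,v_3] + [v_0,v_2].
The 12×8 boundary matrix has rank 7 and Smith normal form diag(1,1,1,1,1,1,1).

Now H_k = ker ∂_k / im ∂_{k+1}, so:

  H_0: rank C_0 − rank ∂_1 = 6 − 5 = 1, and the invariant factors of ∂_1 are all 1, so H_0 ≅ Z.
  H_1: rank ker ∂_1 − rank ∂_2 = (12 − 5) − 7 = 0, and the invariant factors of ∂_2 are all 1, so H_1 ≅ 0.
  H_2: rank ker ∂_2 − rank ∂_3 = (8 − 7) − 0 = 1, and there is no ∂_3, so H_2 ≅ Z.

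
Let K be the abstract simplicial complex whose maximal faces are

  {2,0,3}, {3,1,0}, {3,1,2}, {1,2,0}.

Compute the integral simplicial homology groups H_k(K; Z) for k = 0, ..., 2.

We work with the vertex ordering 0 < 1 < 2 < 3. The simplices of K, each written with vertices in increasing order, are:

  0-simplices (4): [0], [1], [2], [3]
  1-simplices (6): [0,1], [0,2], [0,3], [1,2], [1,3], [2,3]
  2-simplices (4): [0,1,2], [0,1,3], [0,2,3], [1,2,3]

Hence C_0 ≅ Z^4, C_1 ≅ Z^6, C_2 ≅ Z^4.

Boundary ∂_1: C_1 → C_0 is given by ∂[p,q] = [q] − [p].
This gives a 4×6 integer matrix of rank 3; reducing to Smith normal form yields diagonal entries (1,1,1).

The boundary map ∂_2: C_2 → C_1 maps a triangle to the signed sum of its edges. For instance
  ∂[1,2,3] = [2,3] − [1,3] + [1,2],
  ∂[0,1,3] = [1,3] − [0,3] + [0,1].
The 6×4 boundary matrix has rank 3 and Smith normal form diag(1,1,1).

Now H_k = ker ∂_k / im ∂_{k+1}, so:

  H_0: rank C_0 − rank ∂_1 = 4 − 3 = 1, and the invariant factors of ∂_1 are all 1, so H_0 ≅ Z.
  H_1: rank ker ∂_1 − rank ∂_2 = (6 − 3) − 3 = 0, and the invariant factors of ∂_2 are all 1, so H_1 ≅ 0.
  H_2: rank ker ∂_2 − rank ∂_3 = (4 − 3) − 0 = 1, and there is no ∂_3, so H_2 ≅ Z.

H_0 = Z,  H_1 = 0,  H_2 = Z.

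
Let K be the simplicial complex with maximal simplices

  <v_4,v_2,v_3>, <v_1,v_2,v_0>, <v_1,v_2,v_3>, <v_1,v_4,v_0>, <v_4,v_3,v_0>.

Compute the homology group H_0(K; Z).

H_0 = Z.

Fix the vertex order v_0 < v_1 < v_2 < v_3 < v_4 and write every simplex with vertices in increasing order. Then dim K = 2 and the simplices of K are:

  0-simplices (5): [v_0], [v_1], [v_2], [v_3], [v_4]
  1-simplices (10): [v_0,v_1], [v_0,v_2], [v_0,v_3], [v_0,v_4], [v_1,v_2], [v_1,v_3], [v_1,v_4], [v_2,v_3], [v_2,v_4], [v_3,v_4]
  2-simplices (5): [v_0,v_1,v_2], [v_0,v_1,v_4], [v_0,v_3,v_4], [v_1,v_2,v_3], [v_2,v_3,v_4]

so the chain groups are C_0 ≅ Z^5, C_1 ≅ Z^10, C_2 ≅ Z^5.

Boundary ∂_1: C_1 → C_0 sends each edge [p,q] (with p < q) to q − p. For instance
  ∂[v_0,v_1] = [v_1] − [v_0].
As a 5×10 matrix over Z this has rank 4, with invariant factors (1,1,1,1).

The boundary map ∂_2: C_2 → C_1 sends each 2-simplex [p,q,r] to [q,r] − [p,r] + [p,q]. For instance
  ∂[v_1,v_2,v_3] = [v_2,v_3] − [v_1,v_3] + [v_1,v_2],
  ∂[v_0,v_1,v_4] = [v_1,v_4] − [v_0,v_4] + [v_0,v_1].
The 10×5 boundary matrix has rank 5 and Smith normal form diag(1,1,1,1,1).

Reading off H_k = ker ∂_k / im ∂_{k+1}:

  H_0: rank C_0 − rank ∂_1 = 5 − 4 = 1, and the invariant factors of ∂_1 are all 1, so H_0 = Z.

(K is a triangulation of the Möbius band.)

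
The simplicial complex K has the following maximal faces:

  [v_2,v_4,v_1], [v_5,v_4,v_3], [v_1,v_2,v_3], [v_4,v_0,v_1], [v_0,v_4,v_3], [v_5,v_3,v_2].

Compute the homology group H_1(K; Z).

H_1 = Z.

Take the total order v_0 < v_1 < v_2 < v_3 < v_4 < v_5 on the vertex set. Then K (dimension 2) consists of the simplices:

  0-simplices (6): [v_0], [v_1], [v_2], [v_3], [v_4], [v_5]
  1-simplices (12): [v_0,v_1], [v_0,v_3], [v_0,v_4], [v_1,v_2], [v_1,v_3], [v_1,v_4], [v_2,v_3], [v_2,v_4], [v_2,v_5], [v_3,v_4], [v_3,v_5], [v_4,v_5]
  2-simplices (6): [v_0,v_1,v_4], [v_0,v_3,v_4], [v_1,v_2,v_3], [v_1,v_2,v_4], [v_2,v_3,v_5], [v_3,v_4,v_5]

so the chain groups are C_0 ≅ Z^6, C_1 ≅ Z^12, C_2 ≅ Z^6.

The boundary map ∂_1: C_1 → C_0 is given by ∂[p,q] = [q] − [p]. For instance
  ∂[v_1,v_3] = [v_3] − [v_1].
The resulting 6×12 matrix has rank 5, and its Smith normal form has invariant factors (1,1,1,1,1).

The boundary map ∂_2: C_2 → C_1 maps a triangle to the signed sum of its edges. For instance
  ∂[v_3,v_4,v_5] = [v_4,v_5] − [v_3,v_5] + [v_3,v_4],
  ∂[v_0,v_1,v_4] = [v_1,v_4] − [v_0,v_4] + [v_0,v_1].
This gives a 12×6 integer matrix of rank 6; reducing to Smith normal form yields diagonal entries (1,1,1,1,1,1).

Now H_k = ker ∂_k / im ∂_{k+1}, so:

  H_1: rank ker ∂_1 − rank ∂_2 = (12 − 5) − 6 = 1, and the invariant factors of ∂_2 are all 1, so H_1 ≅ Z.

(K is a triangulation of the cylinder S^1 x I.)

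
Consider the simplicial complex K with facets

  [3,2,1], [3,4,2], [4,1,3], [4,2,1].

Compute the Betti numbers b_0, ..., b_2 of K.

b_0 = 1, b_1 = 0, b_2 = 1.

K has 4 vertices, 6 edges, 4 triangles.
rank ∂_0 = 0, rank ∂_1 = 3 ⇒ b_0 = 4 − 0 − 3 = 1; all invariant factors of ∂_1 are 1 so no torsion. So H_0 = Z.
rank ∂_1 = 3, rank ∂_2 = 3 ⇒ b_1 = 6 − 3 − 3 = 0; all invariant factors of ∂_2 are 1 so no torsion. So H_1 = 0.
rank ∂_2 = 3, rank ∂_3 = 0 ⇒ b_2 = 4 − 3 − 0 = 1. So H_2 = Z.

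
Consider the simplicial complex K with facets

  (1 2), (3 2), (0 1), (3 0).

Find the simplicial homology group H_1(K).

H_1 ≅ Z.

Fix the vertex order 0 < 1 < 2 < 3 and write every simplex with vertices in increasing order. Then dim K = 1 and the simplices of K are:

  0-simplices (4): [0], [1], [2], [3]
  1-simplices (4): [0,1], [0,3], [1,2], [2,3]

giving chain groups C_0 ≅ Z^4, C_1 ≅ Z^4.

Boundary ∂_1: C_1 → C_0 sends each edge [p,q] (with p < q) to q − p. For instance
  ∂[2,3] = [3] − [2].
The 4×4 boundary matrix has rank 3 and Smith normal form diag(1,1,1).

Now H_k = ker ∂_k / im ∂_{k+1}, so:

  H_1: rank ker ∂_1 − rank ∂_2 = (4 − 3) − 0 = 1, and there is no ∂_2, so H_1 ≅ Z.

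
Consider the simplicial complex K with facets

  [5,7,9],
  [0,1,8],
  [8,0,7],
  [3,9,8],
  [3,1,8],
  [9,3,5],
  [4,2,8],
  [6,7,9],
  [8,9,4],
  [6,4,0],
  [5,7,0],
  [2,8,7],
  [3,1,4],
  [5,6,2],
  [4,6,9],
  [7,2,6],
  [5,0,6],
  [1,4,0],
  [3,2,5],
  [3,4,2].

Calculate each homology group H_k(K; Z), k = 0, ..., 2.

K has 10 vertices, 30 edges, 20 triangles.
rank ∂_0 = 0, rank ∂_1 = 9 ⇒ b_0 = 10 − 0 − 9 = 1; all invariant factors of ∂_1 are 1 so no torsion. So H_0 = Z.
rank ∂_1 = 9, rank ∂_2 = 20 ⇒ b_1 = 30 − 9 − 20 = 1; ∂_2 has invariant factor(s) [2] giving torsion. So H_1 = Z ⊕ Z/2Z.
rank ∂_2 = 20, rank ∂_3 = 0 ⇒ b_2 = 20 − 20 − 0 = 0. So H_2 = 0.

H_0 ≅ Z,  H_1 ≅ Z ⊕ Z/2Z,  H_2 = 0.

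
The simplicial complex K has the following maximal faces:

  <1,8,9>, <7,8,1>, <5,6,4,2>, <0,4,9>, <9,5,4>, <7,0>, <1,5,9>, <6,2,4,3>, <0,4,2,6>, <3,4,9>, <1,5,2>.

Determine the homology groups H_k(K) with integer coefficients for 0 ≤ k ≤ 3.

H_0 ≅ Z,  H_1 ≅ Z,  H_2 = 0,  H_3 = 0.

Take the total order 0 < 1 < 2 < 3 < 4 < 5 < 6 < 7 < 8 < 9 on the vertex set. Then K (dimension 3) consists of the simplices:

  0-simplices (10): [0], [1], [2], [3], [4], [5], [6], [7], [8], [9]
  1-simplices (24): (24 of them)
  2-simplices (17): [0,2,4], [0,2,6], [0,4,6], [0,4,9], [1,2,5], [1,5,9], [1,7,8], [1,8,9], [2,3,4], [2,3,6], [2,4,5], [2,4,6], [2,5,6], [3,4,6], [3,4,9], [4,5,6], [4,5,9]
  3-simplices (3): [0,2,4,6], [2,3,4,6], [2,4,5,6]

so the chain groups are C_0 ≅ Z^10, C_1 ≅ Z^24, C_2 ≅ Z^17, C_3 ≅ Z^3.

∂_1: C_1 → C_0 is given by ∂[p,q] = [q] − [p].
This gives a 10×24 integer matrix of rank 9; reducing to Smith normal form yields diagonal entries (1,1,1,1,1,1,1,1,1).

Boundary ∂_2: C_2 → C_1 sends each 2-simplex [p,q,r] to [q,r] − [p,r] + [p,q]. For instance
  ∂[2,4,6] = [4,6] − [2,6] + [2,4],
  ∂[1,7,8] = [7,8] − [1,8] + [1,7].
As a 24×17 matrix over Z this has rank 14, with invariant factors (1,1,1,1,1,1,1,1,1,1,1,1,1,1).

Boundary ∂_3: C_3 → C_2 sends each 3-simplex σ to the alternating sum Σ_i (−1)^i (σ with its i-th vertex removed). For instance
  ∂[2,3,4,6] = [3,4,6] − [2,4,6] + [2,3,6] − [2,3,4],
  ∂[0,2,4,6] = [2,4,6] − [0,4,6] + [0,2,6] − [0,2,4].
As a 17×3 matrix over Z this has rank 3, with invariant factors (1,1,1).

Now H_k = ker ∂_k / im ∂_{k+1}, so:

  H_0: rank C_0 − rank ∂_1 = 10 − 9 = 1, and the invariant factors of ∂_1 are all 1, so H_0 = Z.
  H_1: rank ker ∂_1 − rank ∂_2 = (24 − 9) − 14 = 1, and the invariant factors of ∂_2 are all 1, so H_1 = Z.
  H_2: rank ker ∂_2 − rank ∂_3 = (17 − 14) − 3 = 0, and the invariant factors of ∂_3 are all 1, so H_2 = 0.
  H_3: rank ker ∂_3 − rank ∂_4 = (3 − 3) − 0 = 0, and there is no ∂_4, so H_3 = 0.

As a check, the Euler characteristic is 10 − 24 + 17 − 3 = 0, which agrees with 1 − 1 + 0 − 0 = 0.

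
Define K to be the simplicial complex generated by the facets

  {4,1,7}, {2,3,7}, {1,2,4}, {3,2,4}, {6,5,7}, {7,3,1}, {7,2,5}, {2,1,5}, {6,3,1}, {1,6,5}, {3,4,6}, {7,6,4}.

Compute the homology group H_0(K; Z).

Order the vertices as 1 < 2 < 3 < 4 < 5 < 6 < 7. Listing each simplex with vertices in this order, K has dimension 2 with simplices:

  0-simplices (7): [1], [2], [3], [4], [5], [6], [7]
  1-simplices (18): [1,2], [1,3], [1,4], [1,5], [1,6], [1,7], [2,3], [2,4], [2,5], [2,7], [3,4], [3,6], [3,7], [4,6], [4,7], [5,6], [5,7], [6,7]
  2-simplices (12): [1,2,4], [1,2,5], [1,3,6], [1,3,7], [1,4,7], [1,5,6], [2,3,4], [2,3,7], [2,5,7], [3,4,6], [4,6,7], [5,6,7]

so the chain groups are C_0 ≅ Z^7, C_1 ≅ Z^18, C_2 ≅ Z^12.

Boundary ∂_1: C_1 → C_0 is given by ∂[p,q] = [q] − [p]. For instance
  ∂[3,4] = [4] − [3].
The resulting 7×18 matrix has rank 6, and its Smith normal form has invariant factors (1,1,1,1,1,1).

∂_2: C_2 → C_1 sends each 2-simplex [p,q,r] to [q,r] − [p,r] + [p,q]. For instance
  ∂[2,3,4] = [3,4] − [2,4] + [2,3],
  ∂[5,6,7] = [6,7] − [5,7] + [5,6].
This gives a 18×12 integer matrix of rank 12; reducing to Smith normal form yields diagonal entries (1,1,1,1,1,1,1,1,1,1,1,2).

Computing H_k = (kernel of ∂_k) / (image of ∂_{k+1}):

  H_0: rank C_0 − rank ∂_1 = 7 − 6 = 1, and the invariant factors of ∂_1 are all 1, so H_0 ≅ Z.

H_0 ≅ Z.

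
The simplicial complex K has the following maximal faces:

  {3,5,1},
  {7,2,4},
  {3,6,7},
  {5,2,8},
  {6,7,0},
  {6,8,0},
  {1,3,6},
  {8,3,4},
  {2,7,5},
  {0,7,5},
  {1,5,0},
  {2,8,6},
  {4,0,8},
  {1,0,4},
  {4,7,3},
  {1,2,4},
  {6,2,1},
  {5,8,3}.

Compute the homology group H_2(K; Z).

Take the total order 0 < 1 < 2 < 3 < 4 < 5 < 6 < 7 < 8 on the vertex set. Then K (dimension 2) consists of the simplices:

  0-simplices (9): [0], [1], [2], [3], [4], [5], [6], [7], [8]
  1-simplices (27): (27 of them)
  2-simplices (18): [0,1,4], [0,1,5], [0,4,8], [0,5,7], [0,6,7], [0,6,8], [1,2,4], [1,2,6], [1,3,5], [1,3,6], [2,4,7], [2,5,7], [2,5,8], [2,6,8], [3,4,7], [3,4,8], [3,5,8], [3,6,7]

Hence C_0 ≅ Z^9, C_1 ≅ Z^27, C_2 ≅ Z^18.

The boundary map ∂_1: C_1 → C_0 is given by ∂[p,q] = [q] − [p]. For instance
  ∂[2,5] = [5] − [2].
As a 9×27 matrix over Z this has rank 8, with invariant factors (1,1,1,1,1,1,1,1).

∂_2: C_2 → C_1 acts by ∂[p,q,r] = [q,r] − [p,r] + [p,q]. For instance
  ∂[1,3,5] = [3,5] − [1,5] + [1,3],
  ∂[3,5,8] = [5,8] − [3,8] + [3,5].
The 27×18 boundary matrix has rank 17 and Smith normal form diag(1,1,1,1,1,1,1,1,1,1,1,1,1,1,1,1,1).

Computing H_k = (kernel of ∂_k) / (image of ∂_{k+1}):

  H_2: rank ker ∂_2 − rank ∂_3 = (18 − 17) − 0 = 1, and there is no ∂_3, so H_2 ≅ Z.

H_2 ≅ Z.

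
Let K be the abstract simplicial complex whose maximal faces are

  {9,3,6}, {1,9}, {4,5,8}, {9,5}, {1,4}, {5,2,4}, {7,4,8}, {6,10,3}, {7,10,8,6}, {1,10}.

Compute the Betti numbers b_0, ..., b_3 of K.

Order the vertices as 1 < 2 < 3 < 4 < 5 < 6 < 7 < 8 < 9 < 10. Listing each simplex with vertices in this order, K has dimension 3 with simplices:

  0-simplices (10): [1], [2], [3], [4], [5], [6], [7], [8], [9], [10]
  1-simplices (20): [1,4], [1,9], [1,10], [2,4], [2,5], [3,6], [3,9], [3,10], [4,5], [4,7], [4,8], [5,8], [5,9], [6,7], [6,8], [6,9], [6,10], [7,8], [7,10], [8,10]
  2-simplices (9): [2,4,5], [3,6,9], [3,6,10], [4,5,8], [4,7,8], [6,7,8], [6,7,10], [6,8,10], [7,8,10]
  3-simplices (1): [6,7,8,10]

so the chain groups are C_0 ≅ Z^10, C_1 ≅ Z^20, C_2 ≅ Z^9, C_3 ≅ Z^1.

∂_1: C_1 → C_0 sends each edge [p,q] (with p < q) to q − p.
As a 10×20 matrix over Z this has rank 9, with invariant factors (1,1,1,1,1,1,1,1,1).

The boundary map ∂_2: C_2 → C_1 sends each 2-simplex [p,q,r] to [q,r] − [p,r] + [p,q]. For instance
  ∂[3,6,10] = [6,10] − [3,10] + [3,6],
  ∂[6,7,8] = [7,8] − [6,8] + [6,7].
The 20×9 boundary matrix has rank 8 and Smith normal form diag(1,1,1,1,1,1,1,1).

The boundary map ∂_3: C_3 → C_2 sends each 3-simplex σ to the alternating sum Σ_i (−1)^i (σ with its i-th vertex removed). For instance
  ∂[6,7,8,10] = [7,8,10] − [6,8,10] + [6,7,10] − [6,7,8].
As a 9×1 matrix over Z this has rank 1, with invariant factors (1).

Now H_k = ker ∂_k / im ∂_{k+1}, so:

  H_0: rank C_0 − rank ∂_1 = 10 − 9 = 1, and the invariant factors of ∂_1 are all 1, so H_0 = Z.
  H_1: rank ker ∂_1 − rank ∂_2 = (20 − 9) − 8 = 3, and the invariant factors of ∂_2 are all 1, so H_1 = Z^3.
  H_2: rank ker ∂_2 − rank ∂_3 = (9 − 8) − 1 = 0, and the invariant factors of ∂_3 are all 1, so H_2 = 0.
  H_3: rank ker ∂_3 − rank ∂_4 = (1 − 1) − 0 = 0, and there is no ∂_4, so H_3 = 0.

As a check, the Euler characteristic is 10 − 20 + 9 − 1 = -2, which agrees with 1 − 3 + 0 − 0 = -2.

Hence the Betti numbers are b_0 = 1, b_1 = 3, b_2 = 0, b_3 = 0.

b_0 = 1, b_1 = 3, b_2 = 0, b_3 = 0.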